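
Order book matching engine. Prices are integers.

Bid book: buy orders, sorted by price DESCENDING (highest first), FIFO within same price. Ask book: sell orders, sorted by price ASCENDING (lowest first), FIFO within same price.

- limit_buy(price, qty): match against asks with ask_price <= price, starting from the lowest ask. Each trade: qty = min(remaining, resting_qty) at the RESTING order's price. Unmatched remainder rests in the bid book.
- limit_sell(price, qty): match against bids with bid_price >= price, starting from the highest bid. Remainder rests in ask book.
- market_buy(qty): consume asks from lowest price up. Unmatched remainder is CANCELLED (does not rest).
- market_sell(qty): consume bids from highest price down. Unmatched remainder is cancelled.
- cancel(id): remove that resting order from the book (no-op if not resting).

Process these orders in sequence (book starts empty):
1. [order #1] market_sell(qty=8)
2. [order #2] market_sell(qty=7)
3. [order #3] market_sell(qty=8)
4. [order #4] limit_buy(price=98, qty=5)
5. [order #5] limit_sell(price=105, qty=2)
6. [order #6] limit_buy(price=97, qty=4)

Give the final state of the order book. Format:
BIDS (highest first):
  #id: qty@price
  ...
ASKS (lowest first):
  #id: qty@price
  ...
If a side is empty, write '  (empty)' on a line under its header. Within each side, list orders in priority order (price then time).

Answer: BIDS (highest first):
  #4: 5@98
  #6: 4@97
ASKS (lowest first):
  #5: 2@105

Derivation:
After op 1 [order #1] market_sell(qty=8): fills=none; bids=[-] asks=[-]
After op 2 [order #2] market_sell(qty=7): fills=none; bids=[-] asks=[-]
After op 3 [order #3] market_sell(qty=8): fills=none; bids=[-] asks=[-]
After op 4 [order #4] limit_buy(price=98, qty=5): fills=none; bids=[#4:5@98] asks=[-]
After op 5 [order #5] limit_sell(price=105, qty=2): fills=none; bids=[#4:5@98] asks=[#5:2@105]
After op 6 [order #6] limit_buy(price=97, qty=4): fills=none; bids=[#4:5@98 #6:4@97] asks=[#5:2@105]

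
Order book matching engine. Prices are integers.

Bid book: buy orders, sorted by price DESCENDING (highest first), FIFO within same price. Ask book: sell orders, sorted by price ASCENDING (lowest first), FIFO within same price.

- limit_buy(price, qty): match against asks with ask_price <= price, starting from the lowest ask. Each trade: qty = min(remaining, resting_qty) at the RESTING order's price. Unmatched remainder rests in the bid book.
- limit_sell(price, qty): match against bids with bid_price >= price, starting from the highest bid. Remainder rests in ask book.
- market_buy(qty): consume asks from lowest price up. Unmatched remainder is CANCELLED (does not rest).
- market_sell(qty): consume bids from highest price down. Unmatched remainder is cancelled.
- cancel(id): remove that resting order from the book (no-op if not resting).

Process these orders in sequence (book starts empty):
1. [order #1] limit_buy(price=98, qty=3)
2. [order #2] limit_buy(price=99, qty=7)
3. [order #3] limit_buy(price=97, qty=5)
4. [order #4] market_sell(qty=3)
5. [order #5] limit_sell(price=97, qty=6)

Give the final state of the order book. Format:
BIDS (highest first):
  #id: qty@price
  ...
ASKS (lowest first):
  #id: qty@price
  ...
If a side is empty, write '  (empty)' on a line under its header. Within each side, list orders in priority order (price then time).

Answer: BIDS (highest first):
  #1: 1@98
  #3: 5@97
ASKS (lowest first):
  (empty)

Derivation:
After op 1 [order #1] limit_buy(price=98, qty=3): fills=none; bids=[#1:3@98] asks=[-]
After op 2 [order #2] limit_buy(price=99, qty=7): fills=none; bids=[#2:7@99 #1:3@98] asks=[-]
After op 3 [order #3] limit_buy(price=97, qty=5): fills=none; bids=[#2:7@99 #1:3@98 #3:5@97] asks=[-]
After op 4 [order #4] market_sell(qty=3): fills=#2x#4:3@99; bids=[#2:4@99 #1:3@98 #3:5@97] asks=[-]
After op 5 [order #5] limit_sell(price=97, qty=6): fills=#2x#5:4@99 #1x#5:2@98; bids=[#1:1@98 #3:5@97] asks=[-]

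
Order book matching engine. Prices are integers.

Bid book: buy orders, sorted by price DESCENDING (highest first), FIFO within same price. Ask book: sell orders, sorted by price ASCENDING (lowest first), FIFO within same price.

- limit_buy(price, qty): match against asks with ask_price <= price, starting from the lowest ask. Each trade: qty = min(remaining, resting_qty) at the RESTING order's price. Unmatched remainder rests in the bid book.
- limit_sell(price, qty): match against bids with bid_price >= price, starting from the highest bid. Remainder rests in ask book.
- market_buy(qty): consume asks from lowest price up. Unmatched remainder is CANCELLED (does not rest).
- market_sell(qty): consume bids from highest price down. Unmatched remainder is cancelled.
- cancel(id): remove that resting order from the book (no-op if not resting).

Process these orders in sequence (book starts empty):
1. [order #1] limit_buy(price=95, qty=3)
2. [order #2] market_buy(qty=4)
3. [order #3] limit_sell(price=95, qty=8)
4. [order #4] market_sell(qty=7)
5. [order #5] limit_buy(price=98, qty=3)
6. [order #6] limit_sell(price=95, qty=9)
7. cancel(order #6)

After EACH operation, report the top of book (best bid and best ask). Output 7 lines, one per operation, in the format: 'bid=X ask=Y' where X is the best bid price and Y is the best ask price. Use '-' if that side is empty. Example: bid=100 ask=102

After op 1 [order #1] limit_buy(price=95, qty=3): fills=none; bids=[#1:3@95] asks=[-]
After op 2 [order #2] market_buy(qty=4): fills=none; bids=[#1:3@95] asks=[-]
After op 3 [order #3] limit_sell(price=95, qty=8): fills=#1x#3:3@95; bids=[-] asks=[#3:5@95]
After op 4 [order #4] market_sell(qty=7): fills=none; bids=[-] asks=[#3:5@95]
After op 5 [order #5] limit_buy(price=98, qty=3): fills=#5x#3:3@95; bids=[-] asks=[#3:2@95]
After op 6 [order #6] limit_sell(price=95, qty=9): fills=none; bids=[-] asks=[#3:2@95 #6:9@95]
After op 7 cancel(order #6): fills=none; bids=[-] asks=[#3:2@95]

Answer: bid=95 ask=-
bid=95 ask=-
bid=- ask=95
bid=- ask=95
bid=- ask=95
bid=- ask=95
bid=- ask=95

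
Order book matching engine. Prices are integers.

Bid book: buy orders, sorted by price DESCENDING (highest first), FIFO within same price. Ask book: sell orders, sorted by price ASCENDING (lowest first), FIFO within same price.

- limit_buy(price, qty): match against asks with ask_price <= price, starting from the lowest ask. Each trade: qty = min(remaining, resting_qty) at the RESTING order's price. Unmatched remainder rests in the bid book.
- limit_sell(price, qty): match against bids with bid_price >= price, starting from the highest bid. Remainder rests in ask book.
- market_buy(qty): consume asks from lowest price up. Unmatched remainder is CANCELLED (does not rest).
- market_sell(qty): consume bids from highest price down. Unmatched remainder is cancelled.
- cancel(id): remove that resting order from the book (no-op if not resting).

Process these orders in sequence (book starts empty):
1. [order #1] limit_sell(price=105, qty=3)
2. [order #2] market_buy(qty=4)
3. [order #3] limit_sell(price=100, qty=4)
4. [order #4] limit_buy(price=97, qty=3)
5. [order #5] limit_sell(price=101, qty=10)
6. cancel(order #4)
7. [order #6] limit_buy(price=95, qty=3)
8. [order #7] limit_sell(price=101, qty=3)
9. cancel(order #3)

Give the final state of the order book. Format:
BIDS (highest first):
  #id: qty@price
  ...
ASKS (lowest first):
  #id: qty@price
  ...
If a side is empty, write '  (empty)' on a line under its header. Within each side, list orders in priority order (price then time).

After op 1 [order #1] limit_sell(price=105, qty=3): fills=none; bids=[-] asks=[#1:3@105]
After op 2 [order #2] market_buy(qty=4): fills=#2x#1:3@105; bids=[-] asks=[-]
After op 3 [order #3] limit_sell(price=100, qty=4): fills=none; bids=[-] asks=[#3:4@100]
After op 4 [order #4] limit_buy(price=97, qty=3): fills=none; bids=[#4:3@97] asks=[#3:4@100]
After op 5 [order #5] limit_sell(price=101, qty=10): fills=none; bids=[#4:3@97] asks=[#3:4@100 #5:10@101]
After op 6 cancel(order #4): fills=none; bids=[-] asks=[#3:4@100 #5:10@101]
After op 7 [order #6] limit_buy(price=95, qty=3): fills=none; bids=[#6:3@95] asks=[#3:4@100 #5:10@101]
After op 8 [order #7] limit_sell(price=101, qty=3): fills=none; bids=[#6:3@95] asks=[#3:4@100 #5:10@101 #7:3@101]
After op 9 cancel(order #3): fills=none; bids=[#6:3@95] asks=[#5:10@101 #7:3@101]

Answer: BIDS (highest first):
  #6: 3@95
ASKS (lowest first):
  #5: 10@101
  #7: 3@101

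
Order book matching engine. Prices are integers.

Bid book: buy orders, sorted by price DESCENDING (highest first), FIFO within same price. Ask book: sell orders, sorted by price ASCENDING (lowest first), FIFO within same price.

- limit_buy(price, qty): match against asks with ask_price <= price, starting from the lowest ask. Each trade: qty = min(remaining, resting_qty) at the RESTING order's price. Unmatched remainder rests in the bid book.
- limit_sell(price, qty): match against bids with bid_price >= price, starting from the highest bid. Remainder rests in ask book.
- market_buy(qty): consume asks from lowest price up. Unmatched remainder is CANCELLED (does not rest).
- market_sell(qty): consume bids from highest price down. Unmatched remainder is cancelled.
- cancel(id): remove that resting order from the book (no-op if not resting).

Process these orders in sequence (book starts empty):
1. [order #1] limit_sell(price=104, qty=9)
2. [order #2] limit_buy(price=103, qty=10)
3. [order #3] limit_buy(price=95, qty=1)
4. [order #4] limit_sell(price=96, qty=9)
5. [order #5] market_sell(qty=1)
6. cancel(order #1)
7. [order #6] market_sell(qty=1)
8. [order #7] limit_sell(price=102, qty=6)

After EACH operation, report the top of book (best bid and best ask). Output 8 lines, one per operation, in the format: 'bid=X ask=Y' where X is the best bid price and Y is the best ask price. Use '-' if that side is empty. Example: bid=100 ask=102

Answer: bid=- ask=104
bid=103 ask=104
bid=103 ask=104
bid=103 ask=104
bid=95 ask=104
bid=95 ask=-
bid=- ask=-
bid=- ask=102

Derivation:
After op 1 [order #1] limit_sell(price=104, qty=9): fills=none; bids=[-] asks=[#1:9@104]
After op 2 [order #2] limit_buy(price=103, qty=10): fills=none; bids=[#2:10@103] asks=[#1:9@104]
After op 3 [order #3] limit_buy(price=95, qty=1): fills=none; bids=[#2:10@103 #3:1@95] asks=[#1:9@104]
After op 4 [order #4] limit_sell(price=96, qty=9): fills=#2x#4:9@103; bids=[#2:1@103 #3:1@95] asks=[#1:9@104]
After op 5 [order #5] market_sell(qty=1): fills=#2x#5:1@103; bids=[#3:1@95] asks=[#1:9@104]
After op 6 cancel(order #1): fills=none; bids=[#3:1@95] asks=[-]
After op 7 [order #6] market_sell(qty=1): fills=#3x#6:1@95; bids=[-] asks=[-]
After op 8 [order #7] limit_sell(price=102, qty=6): fills=none; bids=[-] asks=[#7:6@102]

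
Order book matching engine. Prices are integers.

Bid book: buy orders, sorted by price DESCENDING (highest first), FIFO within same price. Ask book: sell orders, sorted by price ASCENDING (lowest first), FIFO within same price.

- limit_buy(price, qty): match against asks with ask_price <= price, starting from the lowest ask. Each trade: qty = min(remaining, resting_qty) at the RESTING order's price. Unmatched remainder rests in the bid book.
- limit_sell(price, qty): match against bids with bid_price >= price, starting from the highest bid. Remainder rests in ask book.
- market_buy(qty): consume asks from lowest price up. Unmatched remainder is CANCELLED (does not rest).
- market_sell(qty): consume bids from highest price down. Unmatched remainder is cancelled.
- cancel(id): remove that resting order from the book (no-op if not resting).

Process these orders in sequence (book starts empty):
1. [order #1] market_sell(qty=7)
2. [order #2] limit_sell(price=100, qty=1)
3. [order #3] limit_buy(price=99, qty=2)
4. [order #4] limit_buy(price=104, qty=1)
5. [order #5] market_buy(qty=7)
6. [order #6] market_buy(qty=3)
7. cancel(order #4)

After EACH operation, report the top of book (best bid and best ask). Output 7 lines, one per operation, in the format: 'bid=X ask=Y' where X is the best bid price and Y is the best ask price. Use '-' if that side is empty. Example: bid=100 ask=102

After op 1 [order #1] market_sell(qty=7): fills=none; bids=[-] asks=[-]
After op 2 [order #2] limit_sell(price=100, qty=1): fills=none; bids=[-] asks=[#2:1@100]
After op 3 [order #3] limit_buy(price=99, qty=2): fills=none; bids=[#3:2@99] asks=[#2:1@100]
After op 4 [order #4] limit_buy(price=104, qty=1): fills=#4x#2:1@100; bids=[#3:2@99] asks=[-]
After op 5 [order #5] market_buy(qty=7): fills=none; bids=[#3:2@99] asks=[-]
After op 6 [order #6] market_buy(qty=3): fills=none; bids=[#3:2@99] asks=[-]
After op 7 cancel(order #4): fills=none; bids=[#3:2@99] asks=[-]

Answer: bid=- ask=-
bid=- ask=100
bid=99 ask=100
bid=99 ask=-
bid=99 ask=-
bid=99 ask=-
bid=99 ask=-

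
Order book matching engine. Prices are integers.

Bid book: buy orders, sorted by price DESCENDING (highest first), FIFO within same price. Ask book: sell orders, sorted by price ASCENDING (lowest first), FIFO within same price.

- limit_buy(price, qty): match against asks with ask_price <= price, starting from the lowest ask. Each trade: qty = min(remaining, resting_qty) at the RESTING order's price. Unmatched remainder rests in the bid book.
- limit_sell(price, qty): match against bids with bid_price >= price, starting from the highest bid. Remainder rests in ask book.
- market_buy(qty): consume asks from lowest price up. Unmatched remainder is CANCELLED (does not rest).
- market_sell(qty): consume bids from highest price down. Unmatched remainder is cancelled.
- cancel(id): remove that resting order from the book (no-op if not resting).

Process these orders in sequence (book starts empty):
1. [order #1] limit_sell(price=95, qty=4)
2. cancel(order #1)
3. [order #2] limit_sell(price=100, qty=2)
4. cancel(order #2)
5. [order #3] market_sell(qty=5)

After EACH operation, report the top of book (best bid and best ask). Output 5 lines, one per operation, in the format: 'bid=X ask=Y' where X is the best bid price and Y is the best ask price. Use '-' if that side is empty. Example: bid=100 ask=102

Answer: bid=- ask=95
bid=- ask=-
bid=- ask=100
bid=- ask=-
bid=- ask=-

Derivation:
After op 1 [order #1] limit_sell(price=95, qty=4): fills=none; bids=[-] asks=[#1:4@95]
After op 2 cancel(order #1): fills=none; bids=[-] asks=[-]
After op 3 [order #2] limit_sell(price=100, qty=2): fills=none; bids=[-] asks=[#2:2@100]
After op 4 cancel(order #2): fills=none; bids=[-] asks=[-]
After op 5 [order #3] market_sell(qty=5): fills=none; bids=[-] asks=[-]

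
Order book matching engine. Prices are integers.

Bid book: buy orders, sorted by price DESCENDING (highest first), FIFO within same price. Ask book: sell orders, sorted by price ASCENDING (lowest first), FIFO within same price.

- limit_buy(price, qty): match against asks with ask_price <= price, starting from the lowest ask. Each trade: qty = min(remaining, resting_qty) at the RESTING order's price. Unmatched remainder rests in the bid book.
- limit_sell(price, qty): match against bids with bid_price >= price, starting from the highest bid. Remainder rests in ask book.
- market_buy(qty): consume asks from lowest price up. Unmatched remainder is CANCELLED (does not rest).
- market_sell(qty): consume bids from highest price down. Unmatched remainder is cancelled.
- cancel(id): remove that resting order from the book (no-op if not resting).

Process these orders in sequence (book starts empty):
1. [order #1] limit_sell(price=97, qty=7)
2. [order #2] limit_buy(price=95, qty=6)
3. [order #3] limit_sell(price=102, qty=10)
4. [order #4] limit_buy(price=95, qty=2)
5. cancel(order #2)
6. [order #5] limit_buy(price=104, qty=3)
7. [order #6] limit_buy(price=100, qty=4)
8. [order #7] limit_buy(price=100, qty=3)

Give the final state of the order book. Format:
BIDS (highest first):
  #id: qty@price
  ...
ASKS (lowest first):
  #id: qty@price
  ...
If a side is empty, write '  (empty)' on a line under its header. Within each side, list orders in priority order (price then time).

After op 1 [order #1] limit_sell(price=97, qty=7): fills=none; bids=[-] asks=[#1:7@97]
After op 2 [order #2] limit_buy(price=95, qty=6): fills=none; bids=[#2:6@95] asks=[#1:7@97]
After op 3 [order #3] limit_sell(price=102, qty=10): fills=none; bids=[#2:6@95] asks=[#1:7@97 #3:10@102]
After op 4 [order #4] limit_buy(price=95, qty=2): fills=none; bids=[#2:6@95 #4:2@95] asks=[#1:7@97 #3:10@102]
After op 5 cancel(order #2): fills=none; bids=[#4:2@95] asks=[#1:7@97 #3:10@102]
After op 6 [order #5] limit_buy(price=104, qty=3): fills=#5x#1:3@97; bids=[#4:2@95] asks=[#1:4@97 #3:10@102]
After op 7 [order #6] limit_buy(price=100, qty=4): fills=#6x#1:4@97; bids=[#4:2@95] asks=[#3:10@102]
After op 8 [order #7] limit_buy(price=100, qty=3): fills=none; bids=[#7:3@100 #4:2@95] asks=[#3:10@102]

Answer: BIDS (highest first):
  #7: 3@100
  #4: 2@95
ASKS (lowest first):
  #3: 10@102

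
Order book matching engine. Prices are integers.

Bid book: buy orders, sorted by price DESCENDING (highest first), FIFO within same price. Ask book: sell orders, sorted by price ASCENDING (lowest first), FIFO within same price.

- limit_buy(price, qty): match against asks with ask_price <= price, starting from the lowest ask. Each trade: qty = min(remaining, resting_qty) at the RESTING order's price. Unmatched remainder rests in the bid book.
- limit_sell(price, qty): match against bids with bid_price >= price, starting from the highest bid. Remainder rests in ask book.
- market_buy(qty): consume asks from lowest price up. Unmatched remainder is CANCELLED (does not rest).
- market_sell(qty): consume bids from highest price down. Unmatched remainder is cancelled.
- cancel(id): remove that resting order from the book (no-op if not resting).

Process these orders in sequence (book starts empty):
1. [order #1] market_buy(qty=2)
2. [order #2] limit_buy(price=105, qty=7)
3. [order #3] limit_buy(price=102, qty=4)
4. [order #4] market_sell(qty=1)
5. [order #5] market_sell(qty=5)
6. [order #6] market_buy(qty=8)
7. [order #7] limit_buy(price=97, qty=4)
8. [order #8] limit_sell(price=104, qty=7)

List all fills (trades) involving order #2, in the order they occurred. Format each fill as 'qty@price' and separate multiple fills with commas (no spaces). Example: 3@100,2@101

After op 1 [order #1] market_buy(qty=2): fills=none; bids=[-] asks=[-]
After op 2 [order #2] limit_buy(price=105, qty=7): fills=none; bids=[#2:7@105] asks=[-]
After op 3 [order #3] limit_buy(price=102, qty=4): fills=none; bids=[#2:7@105 #3:4@102] asks=[-]
After op 4 [order #4] market_sell(qty=1): fills=#2x#4:1@105; bids=[#2:6@105 #3:4@102] asks=[-]
After op 5 [order #5] market_sell(qty=5): fills=#2x#5:5@105; bids=[#2:1@105 #3:4@102] asks=[-]
After op 6 [order #6] market_buy(qty=8): fills=none; bids=[#2:1@105 #3:4@102] asks=[-]
After op 7 [order #7] limit_buy(price=97, qty=4): fills=none; bids=[#2:1@105 #3:4@102 #7:4@97] asks=[-]
After op 8 [order #8] limit_sell(price=104, qty=7): fills=#2x#8:1@105; bids=[#3:4@102 #7:4@97] asks=[#8:6@104]

Answer: 1@105,5@105,1@105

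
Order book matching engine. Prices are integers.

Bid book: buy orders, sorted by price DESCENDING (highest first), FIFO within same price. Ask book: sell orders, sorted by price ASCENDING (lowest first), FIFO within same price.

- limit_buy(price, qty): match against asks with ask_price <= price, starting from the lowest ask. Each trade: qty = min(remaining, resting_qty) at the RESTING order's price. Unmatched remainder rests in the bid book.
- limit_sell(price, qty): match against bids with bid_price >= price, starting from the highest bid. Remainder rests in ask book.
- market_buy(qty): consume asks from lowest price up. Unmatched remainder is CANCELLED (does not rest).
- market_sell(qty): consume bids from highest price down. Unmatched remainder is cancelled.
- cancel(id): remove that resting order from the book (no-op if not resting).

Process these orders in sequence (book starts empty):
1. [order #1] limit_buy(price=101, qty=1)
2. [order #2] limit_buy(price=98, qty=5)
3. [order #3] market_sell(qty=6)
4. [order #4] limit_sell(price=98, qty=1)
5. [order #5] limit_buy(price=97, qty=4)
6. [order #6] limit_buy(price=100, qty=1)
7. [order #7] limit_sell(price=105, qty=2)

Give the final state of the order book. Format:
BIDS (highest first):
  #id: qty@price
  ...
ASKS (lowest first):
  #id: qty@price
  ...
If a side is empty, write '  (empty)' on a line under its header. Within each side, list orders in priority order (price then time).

After op 1 [order #1] limit_buy(price=101, qty=1): fills=none; bids=[#1:1@101] asks=[-]
After op 2 [order #2] limit_buy(price=98, qty=5): fills=none; bids=[#1:1@101 #2:5@98] asks=[-]
After op 3 [order #3] market_sell(qty=6): fills=#1x#3:1@101 #2x#3:5@98; bids=[-] asks=[-]
After op 4 [order #4] limit_sell(price=98, qty=1): fills=none; bids=[-] asks=[#4:1@98]
After op 5 [order #5] limit_buy(price=97, qty=4): fills=none; bids=[#5:4@97] asks=[#4:1@98]
After op 6 [order #6] limit_buy(price=100, qty=1): fills=#6x#4:1@98; bids=[#5:4@97] asks=[-]
After op 7 [order #7] limit_sell(price=105, qty=2): fills=none; bids=[#5:4@97] asks=[#7:2@105]

Answer: BIDS (highest first):
  #5: 4@97
ASKS (lowest first):
  #7: 2@105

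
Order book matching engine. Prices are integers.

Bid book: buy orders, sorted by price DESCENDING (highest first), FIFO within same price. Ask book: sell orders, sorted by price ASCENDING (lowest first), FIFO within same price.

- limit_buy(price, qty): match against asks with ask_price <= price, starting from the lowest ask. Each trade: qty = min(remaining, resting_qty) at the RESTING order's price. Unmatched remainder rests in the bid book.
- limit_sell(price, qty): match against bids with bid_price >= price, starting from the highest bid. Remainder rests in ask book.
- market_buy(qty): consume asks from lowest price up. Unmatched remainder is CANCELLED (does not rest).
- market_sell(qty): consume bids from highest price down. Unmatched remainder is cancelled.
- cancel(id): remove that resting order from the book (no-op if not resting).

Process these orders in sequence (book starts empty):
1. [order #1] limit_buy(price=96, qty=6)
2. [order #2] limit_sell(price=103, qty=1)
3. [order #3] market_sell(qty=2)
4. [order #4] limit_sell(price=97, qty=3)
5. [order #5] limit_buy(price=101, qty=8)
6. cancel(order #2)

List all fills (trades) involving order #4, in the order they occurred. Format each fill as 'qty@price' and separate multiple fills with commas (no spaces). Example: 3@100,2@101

Answer: 3@97

Derivation:
After op 1 [order #1] limit_buy(price=96, qty=6): fills=none; bids=[#1:6@96] asks=[-]
After op 2 [order #2] limit_sell(price=103, qty=1): fills=none; bids=[#1:6@96] asks=[#2:1@103]
After op 3 [order #3] market_sell(qty=2): fills=#1x#3:2@96; bids=[#1:4@96] asks=[#2:1@103]
After op 4 [order #4] limit_sell(price=97, qty=3): fills=none; bids=[#1:4@96] asks=[#4:3@97 #2:1@103]
After op 5 [order #5] limit_buy(price=101, qty=8): fills=#5x#4:3@97; bids=[#5:5@101 #1:4@96] asks=[#2:1@103]
After op 6 cancel(order #2): fills=none; bids=[#5:5@101 #1:4@96] asks=[-]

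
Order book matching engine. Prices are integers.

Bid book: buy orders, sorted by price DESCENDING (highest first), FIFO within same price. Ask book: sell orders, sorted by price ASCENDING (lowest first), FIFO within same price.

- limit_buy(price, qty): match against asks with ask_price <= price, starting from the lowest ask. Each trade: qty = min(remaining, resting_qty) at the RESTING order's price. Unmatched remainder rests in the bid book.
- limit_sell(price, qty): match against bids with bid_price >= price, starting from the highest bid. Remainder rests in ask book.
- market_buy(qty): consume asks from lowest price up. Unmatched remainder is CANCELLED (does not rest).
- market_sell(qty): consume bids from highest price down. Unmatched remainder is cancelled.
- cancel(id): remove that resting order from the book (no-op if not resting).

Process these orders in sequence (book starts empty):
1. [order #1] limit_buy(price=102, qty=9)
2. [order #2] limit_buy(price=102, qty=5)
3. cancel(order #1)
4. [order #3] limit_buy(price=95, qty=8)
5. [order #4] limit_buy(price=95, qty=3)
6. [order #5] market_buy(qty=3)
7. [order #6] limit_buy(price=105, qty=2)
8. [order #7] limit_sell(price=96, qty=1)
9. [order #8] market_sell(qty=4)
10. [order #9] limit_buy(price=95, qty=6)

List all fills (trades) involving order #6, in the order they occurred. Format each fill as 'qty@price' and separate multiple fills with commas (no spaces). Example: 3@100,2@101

After op 1 [order #1] limit_buy(price=102, qty=9): fills=none; bids=[#1:9@102] asks=[-]
After op 2 [order #2] limit_buy(price=102, qty=5): fills=none; bids=[#1:9@102 #2:5@102] asks=[-]
After op 3 cancel(order #1): fills=none; bids=[#2:5@102] asks=[-]
After op 4 [order #3] limit_buy(price=95, qty=8): fills=none; bids=[#2:5@102 #3:8@95] asks=[-]
After op 5 [order #4] limit_buy(price=95, qty=3): fills=none; bids=[#2:5@102 #3:8@95 #4:3@95] asks=[-]
After op 6 [order #5] market_buy(qty=3): fills=none; bids=[#2:5@102 #3:8@95 #4:3@95] asks=[-]
After op 7 [order #6] limit_buy(price=105, qty=2): fills=none; bids=[#6:2@105 #2:5@102 #3:8@95 #4:3@95] asks=[-]
After op 8 [order #7] limit_sell(price=96, qty=1): fills=#6x#7:1@105; bids=[#6:1@105 #2:5@102 #3:8@95 #4:3@95] asks=[-]
After op 9 [order #8] market_sell(qty=4): fills=#6x#8:1@105 #2x#8:3@102; bids=[#2:2@102 #3:8@95 #4:3@95] asks=[-]
After op 10 [order #9] limit_buy(price=95, qty=6): fills=none; bids=[#2:2@102 #3:8@95 #4:3@95 #9:6@95] asks=[-]

Answer: 1@105,1@105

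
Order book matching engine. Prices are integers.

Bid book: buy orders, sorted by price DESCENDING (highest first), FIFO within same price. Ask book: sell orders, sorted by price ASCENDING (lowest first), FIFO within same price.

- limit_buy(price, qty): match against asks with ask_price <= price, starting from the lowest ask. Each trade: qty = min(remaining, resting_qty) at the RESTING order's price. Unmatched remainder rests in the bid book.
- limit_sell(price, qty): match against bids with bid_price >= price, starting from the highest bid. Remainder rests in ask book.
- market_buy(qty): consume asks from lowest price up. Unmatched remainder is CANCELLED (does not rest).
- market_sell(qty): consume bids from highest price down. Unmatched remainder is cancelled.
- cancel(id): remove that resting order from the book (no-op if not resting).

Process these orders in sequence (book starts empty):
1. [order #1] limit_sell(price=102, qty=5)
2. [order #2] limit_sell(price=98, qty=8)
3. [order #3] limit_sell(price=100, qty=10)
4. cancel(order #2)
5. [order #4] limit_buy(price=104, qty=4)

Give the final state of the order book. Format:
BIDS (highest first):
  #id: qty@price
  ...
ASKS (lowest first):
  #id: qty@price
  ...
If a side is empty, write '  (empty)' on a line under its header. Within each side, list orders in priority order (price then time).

Answer: BIDS (highest first):
  (empty)
ASKS (lowest first):
  #3: 6@100
  #1: 5@102

Derivation:
After op 1 [order #1] limit_sell(price=102, qty=5): fills=none; bids=[-] asks=[#1:5@102]
After op 2 [order #2] limit_sell(price=98, qty=8): fills=none; bids=[-] asks=[#2:8@98 #1:5@102]
After op 3 [order #3] limit_sell(price=100, qty=10): fills=none; bids=[-] asks=[#2:8@98 #3:10@100 #1:5@102]
After op 4 cancel(order #2): fills=none; bids=[-] asks=[#3:10@100 #1:5@102]
After op 5 [order #4] limit_buy(price=104, qty=4): fills=#4x#3:4@100; bids=[-] asks=[#3:6@100 #1:5@102]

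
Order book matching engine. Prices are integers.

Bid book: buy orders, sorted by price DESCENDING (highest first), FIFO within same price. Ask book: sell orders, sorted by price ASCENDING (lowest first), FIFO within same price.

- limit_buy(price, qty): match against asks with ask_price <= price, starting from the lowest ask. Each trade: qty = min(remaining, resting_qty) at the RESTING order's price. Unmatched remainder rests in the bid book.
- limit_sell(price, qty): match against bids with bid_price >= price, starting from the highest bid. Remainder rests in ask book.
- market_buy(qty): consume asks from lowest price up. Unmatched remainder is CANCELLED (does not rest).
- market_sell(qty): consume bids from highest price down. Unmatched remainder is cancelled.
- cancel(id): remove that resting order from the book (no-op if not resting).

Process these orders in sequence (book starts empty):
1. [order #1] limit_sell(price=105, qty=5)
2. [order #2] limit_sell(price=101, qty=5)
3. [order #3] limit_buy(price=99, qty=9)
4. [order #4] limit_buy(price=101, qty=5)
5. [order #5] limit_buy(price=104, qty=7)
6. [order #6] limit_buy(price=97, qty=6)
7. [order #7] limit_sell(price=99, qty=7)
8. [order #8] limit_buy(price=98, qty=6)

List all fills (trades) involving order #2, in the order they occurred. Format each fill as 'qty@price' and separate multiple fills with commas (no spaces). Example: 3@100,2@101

After op 1 [order #1] limit_sell(price=105, qty=5): fills=none; bids=[-] asks=[#1:5@105]
After op 2 [order #2] limit_sell(price=101, qty=5): fills=none; bids=[-] asks=[#2:5@101 #1:5@105]
After op 3 [order #3] limit_buy(price=99, qty=9): fills=none; bids=[#3:9@99] asks=[#2:5@101 #1:5@105]
After op 4 [order #4] limit_buy(price=101, qty=5): fills=#4x#2:5@101; bids=[#3:9@99] asks=[#1:5@105]
After op 5 [order #5] limit_buy(price=104, qty=7): fills=none; bids=[#5:7@104 #3:9@99] asks=[#1:5@105]
After op 6 [order #6] limit_buy(price=97, qty=6): fills=none; bids=[#5:7@104 #3:9@99 #6:6@97] asks=[#1:5@105]
After op 7 [order #7] limit_sell(price=99, qty=7): fills=#5x#7:7@104; bids=[#3:9@99 #6:6@97] asks=[#1:5@105]
After op 8 [order #8] limit_buy(price=98, qty=6): fills=none; bids=[#3:9@99 #8:6@98 #6:6@97] asks=[#1:5@105]

Answer: 5@101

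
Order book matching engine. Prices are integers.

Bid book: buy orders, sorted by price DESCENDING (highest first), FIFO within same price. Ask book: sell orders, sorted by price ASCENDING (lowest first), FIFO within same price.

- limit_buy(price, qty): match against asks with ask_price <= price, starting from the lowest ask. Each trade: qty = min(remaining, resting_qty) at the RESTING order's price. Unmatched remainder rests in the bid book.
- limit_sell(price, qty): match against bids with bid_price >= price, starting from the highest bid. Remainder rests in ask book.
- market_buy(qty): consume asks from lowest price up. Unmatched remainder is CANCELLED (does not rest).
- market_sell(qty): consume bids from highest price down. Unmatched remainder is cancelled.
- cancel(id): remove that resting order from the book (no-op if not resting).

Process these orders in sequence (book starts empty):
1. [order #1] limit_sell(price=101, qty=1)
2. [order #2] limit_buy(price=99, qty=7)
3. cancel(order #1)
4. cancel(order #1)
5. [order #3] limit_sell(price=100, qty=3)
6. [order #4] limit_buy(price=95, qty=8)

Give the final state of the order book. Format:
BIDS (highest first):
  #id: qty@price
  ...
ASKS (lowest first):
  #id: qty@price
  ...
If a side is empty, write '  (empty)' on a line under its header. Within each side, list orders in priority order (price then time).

Answer: BIDS (highest first):
  #2: 7@99
  #4: 8@95
ASKS (lowest first):
  #3: 3@100

Derivation:
After op 1 [order #1] limit_sell(price=101, qty=1): fills=none; bids=[-] asks=[#1:1@101]
After op 2 [order #2] limit_buy(price=99, qty=7): fills=none; bids=[#2:7@99] asks=[#1:1@101]
After op 3 cancel(order #1): fills=none; bids=[#2:7@99] asks=[-]
After op 4 cancel(order #1): fills=none; bids=[#2:7@99] asks=[-]
After op 5 [order #3] limit_sell(price=100, qty=3): fills=none; bids=[#2:7@99] asks=[#3:3@100]
After op 6 [order #4] limit_buy(price=95, qty=8): fills=none; bids=[#2:7@99 #4:8@95] asks=[#3:3@100]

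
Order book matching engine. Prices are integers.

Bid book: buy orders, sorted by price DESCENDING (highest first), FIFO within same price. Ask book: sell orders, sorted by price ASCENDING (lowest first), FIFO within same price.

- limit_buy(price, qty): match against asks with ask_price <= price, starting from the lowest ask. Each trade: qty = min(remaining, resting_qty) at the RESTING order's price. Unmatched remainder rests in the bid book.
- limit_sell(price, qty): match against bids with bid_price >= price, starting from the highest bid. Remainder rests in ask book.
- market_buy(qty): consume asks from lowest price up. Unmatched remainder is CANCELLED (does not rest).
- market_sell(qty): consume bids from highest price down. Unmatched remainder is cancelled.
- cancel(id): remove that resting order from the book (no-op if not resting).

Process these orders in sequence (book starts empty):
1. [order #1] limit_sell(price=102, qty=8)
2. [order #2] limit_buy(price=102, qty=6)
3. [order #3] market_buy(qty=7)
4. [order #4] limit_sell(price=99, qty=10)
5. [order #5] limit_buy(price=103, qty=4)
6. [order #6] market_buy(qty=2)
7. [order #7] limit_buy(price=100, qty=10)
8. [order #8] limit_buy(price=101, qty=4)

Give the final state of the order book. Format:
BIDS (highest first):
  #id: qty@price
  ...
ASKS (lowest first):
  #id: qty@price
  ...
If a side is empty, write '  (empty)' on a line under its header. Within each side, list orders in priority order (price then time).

Answer: BIDS (highest first):
  #8: 4@101
  #7: 6@100
ASKS (lowest first):
  (empty)

Derivation:
After op 1 [order #1] limit_sell(price=102, qty=8): fills=none; bids=[-] asks=[#1:8@102]
After op 2 [order #2] limit_buy(price=102, qty=6): fills=#2x#1:6@102; bids=[-] asks=[#1:2@102]
After op 3 [order #3] market_buy(qty=7): fills=#3x#1:2@102; bids=[-] asks=[-]
After op 4 [order #4] limit_sell(price=99, qty=10): fills=none; bids=[-] asks=[#4:10@99]
After op 5 [order #5] limit_buy(price=103, qty=4): fills=#5x#4:4@99; bids=[-] asks=[#4:6@99]
After op 6 [order #6] market_buy(qty=2): fills=#6x#4:2@99; bids=[-] asks=[#4:4@99]
After op 7 [order #7] limit_buy(price=100, qty=10): fills=#7x#4:4@99; bids=[#7:6@100] asks=[-]
After op 8 [order #8] limit_buy(price=101, qty=4): fills=none; bids=[#8:4@101 #7:6@100] asks=[-]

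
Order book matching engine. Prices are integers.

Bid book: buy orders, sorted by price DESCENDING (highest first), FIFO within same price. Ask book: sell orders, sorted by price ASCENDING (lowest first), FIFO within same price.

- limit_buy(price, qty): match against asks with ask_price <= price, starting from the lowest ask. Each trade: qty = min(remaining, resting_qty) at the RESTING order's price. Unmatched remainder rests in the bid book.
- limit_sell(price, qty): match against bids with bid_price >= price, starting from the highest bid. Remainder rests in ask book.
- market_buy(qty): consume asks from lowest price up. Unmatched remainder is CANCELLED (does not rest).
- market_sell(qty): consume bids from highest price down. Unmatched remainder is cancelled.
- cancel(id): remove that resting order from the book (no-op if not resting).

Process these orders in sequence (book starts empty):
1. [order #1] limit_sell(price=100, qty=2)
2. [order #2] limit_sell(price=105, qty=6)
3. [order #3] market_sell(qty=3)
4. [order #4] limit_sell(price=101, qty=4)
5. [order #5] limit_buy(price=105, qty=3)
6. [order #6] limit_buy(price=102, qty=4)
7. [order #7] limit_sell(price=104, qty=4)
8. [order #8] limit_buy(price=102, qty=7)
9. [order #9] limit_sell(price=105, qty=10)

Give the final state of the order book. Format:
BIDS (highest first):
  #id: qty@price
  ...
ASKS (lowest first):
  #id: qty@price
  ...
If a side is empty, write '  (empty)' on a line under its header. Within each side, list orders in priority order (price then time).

Answer: BIDS (highest first):
  #6: 1@102
  #8: 7@102
ASKS (lowest first):
  #7: 4@104
  #2: 6@105
  #9: 10@105

Derivation:
After op 1 [order #1] limit_sell(price=100, qty=2): fills=none; bids=[-] asks=[#1:2@100]
After op 2 [order #2] limit_sell(price=105, qty=6): fills=none; bids=[-] asks=[#1:2@100 #2:6@105]
After op 3 [order #3] market_sell(qty=3): fills=none; bids=[-] asks=[#1:2@100 #2:6@105]
After op 4 [order #4] limit_sell(price=101, qty=4): fills=none; bids=[-] asks=[#1:2@100 #4:4@101 #2:6@105]
After op 5 [order #5] limit_buy(price=105, qty=3): fills=#5x#1:2@100 #5x#4:1@101; bids=[-] asks=[#4:3@101 #2:6@105]
After op 6 [order #6] limit_buy(price=102, qty=4): fills=#6x#4:3@101; bids=[#6:1@102] asks=[#2:6@105]
After op 7 [order #7] limit_sell(price=104, qty=4): fills=none; bids=[#6:1@102] asks=[#7:4@104 #2:6@105]
After op 8 [order #8] limit_buy(price=102, qty=7): fills=none; bids=[#6:1@102 #8:7@102] asks=[#7:4@104 #2:6@105]
After op 9 [order #9] limit_sell(price=105, qty=10): fills=none; bids=[#6:1@102 #8:7@102] asks=[#7:4@104 #2:6@105 #9:10@105]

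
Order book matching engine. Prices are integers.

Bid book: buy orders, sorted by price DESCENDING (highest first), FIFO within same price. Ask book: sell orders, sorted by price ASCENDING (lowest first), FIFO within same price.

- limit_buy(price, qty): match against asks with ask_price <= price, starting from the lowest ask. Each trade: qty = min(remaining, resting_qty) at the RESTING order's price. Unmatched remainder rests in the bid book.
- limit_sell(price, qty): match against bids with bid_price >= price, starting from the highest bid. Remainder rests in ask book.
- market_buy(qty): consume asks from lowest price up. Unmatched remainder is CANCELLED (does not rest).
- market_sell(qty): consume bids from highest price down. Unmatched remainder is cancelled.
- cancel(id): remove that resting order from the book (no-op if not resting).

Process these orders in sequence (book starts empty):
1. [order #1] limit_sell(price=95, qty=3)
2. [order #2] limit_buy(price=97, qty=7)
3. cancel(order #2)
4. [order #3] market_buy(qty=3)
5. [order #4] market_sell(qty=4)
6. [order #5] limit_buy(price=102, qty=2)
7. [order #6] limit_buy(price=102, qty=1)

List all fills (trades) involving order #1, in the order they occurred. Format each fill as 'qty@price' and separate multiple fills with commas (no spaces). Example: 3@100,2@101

Answer: 3@95

Derivation:
After op 1 [order #1] limit_sell(price=95, qty=3): fills=none; bids=[-] asks=[#1:3@95]
After op 2 [order #2] limit_buy(price=97, qty=7): fills=#2x#1:3@95; bids=[#2:4@97] asks=[-]
After op 3 cancel(order #2): fills=none; bids=[-] asks=[-]
After op 4 [order #3] market_buy(qty=3): fills=none; bids=[-] asks=[-]
After op 5 [order #4] market_sell(qty=4): fills=none; bids=[-] asks=[-]
After op 6 [order #5] limit_buy(price=102, qty=2): fills=none; bids=[#5:2@102] asks=[-]
After op 7 [order #6] limit_buy(price=102, qty=1): fills=none; bids=[#5:2@102 #6:1@102] asks=[-]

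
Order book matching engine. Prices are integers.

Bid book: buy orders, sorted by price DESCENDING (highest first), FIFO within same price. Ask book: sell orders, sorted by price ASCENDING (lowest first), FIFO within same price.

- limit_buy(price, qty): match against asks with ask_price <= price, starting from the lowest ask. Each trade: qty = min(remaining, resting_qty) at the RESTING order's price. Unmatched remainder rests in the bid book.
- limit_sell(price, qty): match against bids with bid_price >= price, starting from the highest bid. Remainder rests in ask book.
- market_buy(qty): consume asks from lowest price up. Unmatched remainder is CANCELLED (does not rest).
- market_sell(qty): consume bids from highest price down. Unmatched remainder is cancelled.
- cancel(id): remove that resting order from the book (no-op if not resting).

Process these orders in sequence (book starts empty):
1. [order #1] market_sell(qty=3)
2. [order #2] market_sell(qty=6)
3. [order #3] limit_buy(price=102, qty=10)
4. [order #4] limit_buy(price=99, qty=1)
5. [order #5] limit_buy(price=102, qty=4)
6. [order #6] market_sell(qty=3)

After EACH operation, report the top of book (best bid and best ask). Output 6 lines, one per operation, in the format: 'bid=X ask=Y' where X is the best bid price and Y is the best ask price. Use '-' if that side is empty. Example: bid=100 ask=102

After op 1 [order #1] market_sell(qty=3): fills=none; bids=[-] asks=[-]
After op 2 [order #2] market_sell(qty=6): fills=none; bids=[-] asks=[-]
After op 3 [order #3] limit_buy(price=102, qty=10): fills=none; bids=[#3:10@102] asks=[-]
After op 4 [order #4] limit_buy(price=99, qty=1): fills=none; bids=[#3:10@102 #4:1@99] asks=[-]
After op 5 [order #5] limit_buy(price=102, qty=4): fills=none; bids=[#3:10@102 #5:4@102 #4:1@99] asks=[-]
After op 6 [order #6] market_sell(qty=3): fills=#3x#6:3@102; bids=[#3:7@102 #5:4@102 #4:1@99] asks=[-]

Answer: bid=- ask=-
bid=- ask=-
bid=102 ask=-
bid=102 ask=-
bid=102 ask=-
bid=102 ask=-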